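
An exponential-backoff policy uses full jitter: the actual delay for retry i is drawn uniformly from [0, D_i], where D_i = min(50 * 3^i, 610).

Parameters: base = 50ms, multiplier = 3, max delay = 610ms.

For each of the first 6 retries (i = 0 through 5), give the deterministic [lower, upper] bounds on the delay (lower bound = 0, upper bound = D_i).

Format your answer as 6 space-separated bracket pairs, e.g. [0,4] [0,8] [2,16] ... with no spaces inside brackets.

Answer: [0,50] [0,150] [0,450] [0,610] [0,610] [0,610]

Derivation:
Computing bounds per retry:
  i=0: D_i=min(50*3^0,610)=50, bounds=[0,50]
  i=1: D_i=min(50*3^1,610)=150, bounds=[0,150]
  i=2: D_i=min(50*3^2,610)=450, bounds=[0,450]
  i=3: D_i=min(50*3^3,610)=610, bounds=[0,610]
  i=4: D_i=min(50*3^4,610)=610, bounds=[0,610]
  i=5: D_i=min(50*3^5,610)=610, bounds=[0,610]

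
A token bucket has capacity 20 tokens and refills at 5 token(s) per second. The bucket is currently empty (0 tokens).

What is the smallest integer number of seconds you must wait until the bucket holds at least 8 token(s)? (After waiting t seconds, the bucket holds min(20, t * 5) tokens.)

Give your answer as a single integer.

Answer: 2

Derivation:
Need t * 5 >= 8, so t >= 8/5.
Smallest integer t = ceil(8/5) = 2.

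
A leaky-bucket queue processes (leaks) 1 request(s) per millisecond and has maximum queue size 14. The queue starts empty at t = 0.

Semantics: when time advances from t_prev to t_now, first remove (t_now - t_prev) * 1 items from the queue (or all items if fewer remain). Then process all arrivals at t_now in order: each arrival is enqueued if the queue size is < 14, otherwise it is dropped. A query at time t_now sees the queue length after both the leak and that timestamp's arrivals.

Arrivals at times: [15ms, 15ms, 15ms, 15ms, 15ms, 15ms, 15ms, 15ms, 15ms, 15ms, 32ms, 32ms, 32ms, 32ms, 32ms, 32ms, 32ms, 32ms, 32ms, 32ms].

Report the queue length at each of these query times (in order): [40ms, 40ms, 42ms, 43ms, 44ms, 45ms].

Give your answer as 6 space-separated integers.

Answer: 2 2 0 0 0 0

Derivation:
Queue lengths at query times:
  query t=40ms: backlog = 2
  query t=40ms: backlog = 2
  query t=42ms: backlog = 0
  query t=43ms: backlog = 0
  query t=44ms: backlog = 0
  query t=45ms: backlog = 0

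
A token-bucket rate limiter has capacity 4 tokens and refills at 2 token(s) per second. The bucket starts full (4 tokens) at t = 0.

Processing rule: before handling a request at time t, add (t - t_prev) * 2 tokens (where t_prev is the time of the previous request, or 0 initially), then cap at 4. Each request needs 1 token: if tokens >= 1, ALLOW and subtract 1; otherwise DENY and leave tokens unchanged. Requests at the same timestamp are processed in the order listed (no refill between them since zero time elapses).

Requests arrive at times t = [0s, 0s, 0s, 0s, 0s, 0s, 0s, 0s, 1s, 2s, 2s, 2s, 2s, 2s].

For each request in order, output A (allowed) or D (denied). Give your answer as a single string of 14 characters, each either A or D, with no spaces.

Answer: AAAADDDDAAAADD

Derivation:
Simulating step by step:
  req#1 t=0s: ALLOW
  req#2 t=0s: ALLOW
  req#3 t=0s: ALLOW
  req#4 t=0s: ALLOW
  req#5 t=0s: DENY
  req#6 t=0s: DENY
  req#7 t=0s: DENY
  req#8 t=0s: DENY
  req#9 t=1s: ALLOW
  req#10 t=2s: ALLOW
  req#11 t=2s: ALLOW
  req#12 t=2s: ALLOW
  req#13 t=2s: DENY
  req#14 t=2s: DENY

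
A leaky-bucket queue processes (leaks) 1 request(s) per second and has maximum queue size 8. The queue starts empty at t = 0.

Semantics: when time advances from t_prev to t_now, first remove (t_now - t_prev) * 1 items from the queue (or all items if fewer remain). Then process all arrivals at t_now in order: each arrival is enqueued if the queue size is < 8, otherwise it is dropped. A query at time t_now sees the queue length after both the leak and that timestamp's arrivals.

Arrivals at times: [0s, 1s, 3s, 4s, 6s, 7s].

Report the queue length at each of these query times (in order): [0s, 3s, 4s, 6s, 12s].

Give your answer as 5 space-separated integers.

Answer: 1 1 1 1 0

Derivation:
Queue lengths at query times:
  query t=0s: backlog = 1
  query t=3s: backlog = 1
  query t=4s: backlog = 1
  query t=6s: backlog = 1
  query t=12s: backlog = 0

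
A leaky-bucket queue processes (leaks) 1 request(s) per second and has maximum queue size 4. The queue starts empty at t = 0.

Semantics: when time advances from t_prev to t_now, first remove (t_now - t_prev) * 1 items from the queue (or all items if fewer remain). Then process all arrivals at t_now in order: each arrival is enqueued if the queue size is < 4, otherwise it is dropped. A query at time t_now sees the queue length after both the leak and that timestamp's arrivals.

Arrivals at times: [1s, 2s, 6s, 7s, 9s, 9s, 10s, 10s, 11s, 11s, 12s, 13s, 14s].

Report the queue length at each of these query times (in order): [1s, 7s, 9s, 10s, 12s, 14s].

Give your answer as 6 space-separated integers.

Queue lengths at query times:
  query t=1s: backlog = 1
  query t=7s: backlog = 1
  query t=9s: backlog = 2
  query t=10s: backlog = 3
  query t=12s: backlog = 4
  query t=14s: backlog = 4

Answer: 1 1 2 3 4 4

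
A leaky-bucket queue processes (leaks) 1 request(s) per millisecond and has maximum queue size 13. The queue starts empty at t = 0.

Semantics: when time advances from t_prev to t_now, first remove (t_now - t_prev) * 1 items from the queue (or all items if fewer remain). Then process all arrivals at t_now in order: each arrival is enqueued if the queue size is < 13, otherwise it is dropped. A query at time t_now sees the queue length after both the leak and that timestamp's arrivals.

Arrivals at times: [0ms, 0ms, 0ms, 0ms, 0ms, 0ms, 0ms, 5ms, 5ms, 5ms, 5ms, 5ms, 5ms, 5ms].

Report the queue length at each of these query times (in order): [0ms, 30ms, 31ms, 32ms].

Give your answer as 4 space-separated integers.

Queue lengths at query times:
  query t=0ms: backlog = 7
  query t=30ms: backlog = 0
  query t=31ms: backlog = 0
  query t=32ms: backlog = 0

Answer: 7 0 0 0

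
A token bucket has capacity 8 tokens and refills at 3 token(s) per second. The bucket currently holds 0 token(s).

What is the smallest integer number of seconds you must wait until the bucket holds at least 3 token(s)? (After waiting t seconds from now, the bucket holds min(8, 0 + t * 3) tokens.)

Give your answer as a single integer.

Answer: 1

Derivation:
Need 0 + t * 3 >= 3, so t >= 3/3.
Smallest integer t = ceil(3/3) = 1.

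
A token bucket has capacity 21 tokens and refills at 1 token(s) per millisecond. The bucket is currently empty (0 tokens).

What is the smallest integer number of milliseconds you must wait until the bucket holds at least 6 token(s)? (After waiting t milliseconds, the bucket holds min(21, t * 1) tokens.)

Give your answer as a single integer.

Need t * 1 >= 6, so t >= 6/1.
Smallest integer t = ceil(6/1) = 6.

Answer: 6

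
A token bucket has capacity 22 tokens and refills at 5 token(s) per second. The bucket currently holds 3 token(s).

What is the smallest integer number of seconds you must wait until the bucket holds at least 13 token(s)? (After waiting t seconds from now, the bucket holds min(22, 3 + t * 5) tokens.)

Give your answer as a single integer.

Need 3 + t * 5 >= 13, so t >= 10/5.
Smallest integer t = ceil(10/5) = 2.

Answer: 2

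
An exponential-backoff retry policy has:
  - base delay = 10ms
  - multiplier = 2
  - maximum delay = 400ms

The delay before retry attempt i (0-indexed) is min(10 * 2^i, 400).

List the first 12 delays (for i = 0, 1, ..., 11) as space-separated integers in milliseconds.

Computing each delay:
  i=0: min(10*2^0, 400) = 10
  i=1: min(10*2^1, 400) = 20
  i=2: min(10*2^2, 400) = 40
  i=3: min(10*2^3, 400) = 80
  i=4: min(10*2^4, 400) = 160
  i=5: min(10*2^5, 400) = 320
  i=6: min(10*2^6, 400) = 400
  i=7: min(10*2^7, 400) = 400
  i=8: min(10*2^8, 400) = 400
  i=9: min(10*2^9, 400) = 400
  i=10: min(10*2^10, 400) = 400
  i=11: min(10*2^11, 400) = 400

Answer: 10 20 40 80 160 320 400 400 400 400 400 400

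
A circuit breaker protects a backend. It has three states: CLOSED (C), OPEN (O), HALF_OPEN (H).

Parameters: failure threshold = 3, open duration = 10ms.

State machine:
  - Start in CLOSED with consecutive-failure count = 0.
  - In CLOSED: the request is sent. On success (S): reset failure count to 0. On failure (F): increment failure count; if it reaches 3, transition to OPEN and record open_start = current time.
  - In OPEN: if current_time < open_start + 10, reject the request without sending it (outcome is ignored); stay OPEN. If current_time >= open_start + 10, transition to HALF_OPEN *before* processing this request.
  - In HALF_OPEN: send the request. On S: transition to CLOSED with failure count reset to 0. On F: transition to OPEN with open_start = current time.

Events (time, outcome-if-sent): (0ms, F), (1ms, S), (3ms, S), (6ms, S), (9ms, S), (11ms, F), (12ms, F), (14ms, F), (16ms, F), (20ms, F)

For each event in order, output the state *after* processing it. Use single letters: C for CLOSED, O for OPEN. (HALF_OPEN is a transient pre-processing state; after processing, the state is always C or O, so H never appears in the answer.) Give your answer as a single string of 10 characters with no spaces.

State after each event:
  event#1 t=0ms outcome=F: state=CLOSED
  event#2 t=1ms outcome=S: state=CLOSED
  event#3 t=3ms outcome=S: state=CLOSED
  event#4 t=6ms outcome=S: state=CLOSED
  event#5 t=9ms outcome=S: state=CLOSED
  event#6 t=11ms outcome=F: state=CLOSED
  event#7 t=12ms outcome=F: state=CLOSED
  event#8 t=14ms outcome=F: state=OPEN
  event#9 t=16ms outcome=F: state=OPEN
  event#10 t=20ms outcome=F: state=OPEN

Answer: CCCCCCCOOO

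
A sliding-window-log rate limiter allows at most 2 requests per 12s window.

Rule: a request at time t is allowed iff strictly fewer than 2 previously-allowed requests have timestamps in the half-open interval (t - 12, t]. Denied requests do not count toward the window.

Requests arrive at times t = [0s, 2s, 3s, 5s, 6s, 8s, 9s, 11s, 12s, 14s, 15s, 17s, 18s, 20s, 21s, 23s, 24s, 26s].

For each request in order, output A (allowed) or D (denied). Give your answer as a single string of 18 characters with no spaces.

Tracking allowed requests in the window:
  req#1 t=0s: ALLOW
  req#2 t=2s: ALLOW
  req#3 t=3s: DENY
  req#4 t=5s: DENY
  req#5 t=6s: DENY
  req#6 t=8s: DENY
  req#7 t=9s: DENY
  req#8 t=11s: DENY
  req#9 t=12s: ALLOW
  req#10 t=14s: ALLOW
  req#11 t=15s: DENY
  req#12 t=17s: DENY
  req#13 t=18s: DENY
  req#14 t=20s: DENY
  req#15 t=21s: DENY
  req#16 t=23s: DENY
  req#17 t=24s: ALLOW
  req#18 t=26s: ALLOW

Answer: AADDDDDDAADDDDDDAA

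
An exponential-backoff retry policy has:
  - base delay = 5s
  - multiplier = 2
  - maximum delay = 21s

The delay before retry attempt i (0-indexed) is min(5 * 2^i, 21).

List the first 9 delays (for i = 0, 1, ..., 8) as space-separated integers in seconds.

Computing each delay:
  i=0: min(5*2^0, 21) = 5
  i=1: min(5*2^1, 21) = 10
  i=2: min(5*2^2, 21) = 20
  i=3: min(5*2^3, 21) = 21
  i=4: min(5*2^4, 21) = 21
  i=5: min(5*2^5, 21) = 21
  i=6: min(5*2^6, 21) = 21
  i=7: min(5*2^7, 21) = 21
  i=8: min(5*2^8, 21) = 21

Answer: 5 10 20 21 21 21 21 21 21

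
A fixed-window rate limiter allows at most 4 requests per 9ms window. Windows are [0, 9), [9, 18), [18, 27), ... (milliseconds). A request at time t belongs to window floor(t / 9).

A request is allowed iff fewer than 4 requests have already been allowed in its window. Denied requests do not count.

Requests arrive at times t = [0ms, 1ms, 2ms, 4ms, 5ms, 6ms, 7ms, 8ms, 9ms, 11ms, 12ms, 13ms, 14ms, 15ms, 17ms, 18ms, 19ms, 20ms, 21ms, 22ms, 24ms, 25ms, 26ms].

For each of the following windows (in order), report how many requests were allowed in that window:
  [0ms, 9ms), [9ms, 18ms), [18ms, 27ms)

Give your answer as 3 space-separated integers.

Answer: 4 4 4

Derivation:
Processing requests:
  req#1 t=0ms (window 0): ALLOW
  req#2 t=1ms (window 0): ALLOW
  req#3 t=2ms (window 0): ALLOW
  req#4 t=4ms (window 0): ALLOW
  req#5 t=5ms (window 0): DENY
  req#6 t=6ms (window 0): DENY
  req#7 t=7ms (window 0): DENY
  req#8 t=8ms (window 0): DENY
  req#9 t=9ms (window 1): ALLOW
  req#10 t=11ms (window 1): ALLOW
  req#11 t=12ms (window 1): ALLOW
  req#12 t=13ms (window 1): ALLOW
  req#13 t=14ms (window 1): DENY
  req#14 t=15ms (window 1): DENY
  req#15 t=17ms (window 1): DENY
  req#16 t=18ms (window 2): ALLOW
  req#17 t=19ms (window 2): ALLOW
  req#18 t=20ms (window 2): ALLOW
  req#19 t=21ms (window 2): ALLOW
  req#20 t=22ms (window 2): DENY
  req#21 t=24ms (window 2): DENY
  req#22 t=25ms (window 2): DENY
  req#23 t=26ms (window 2): DENY

Allowed counts by window: 4 4 4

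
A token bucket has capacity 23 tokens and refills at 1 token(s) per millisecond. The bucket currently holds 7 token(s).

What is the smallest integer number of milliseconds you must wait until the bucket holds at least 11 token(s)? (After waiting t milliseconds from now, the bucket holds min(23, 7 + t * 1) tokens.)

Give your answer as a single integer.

Need 7 + t * 1 >= 11, so t >= 4/1.
Smallest integer t = ceil(4/1) = 4.

Answer: 4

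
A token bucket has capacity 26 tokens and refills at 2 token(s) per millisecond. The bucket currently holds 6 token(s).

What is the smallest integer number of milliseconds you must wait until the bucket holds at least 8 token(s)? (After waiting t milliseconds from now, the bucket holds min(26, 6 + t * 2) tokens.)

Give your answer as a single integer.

Answer: 1

Derivation:
Need 6 + t * 2 >= 8, so t >= 2/2.
Smallest integer t = ceil(2/2) = 1.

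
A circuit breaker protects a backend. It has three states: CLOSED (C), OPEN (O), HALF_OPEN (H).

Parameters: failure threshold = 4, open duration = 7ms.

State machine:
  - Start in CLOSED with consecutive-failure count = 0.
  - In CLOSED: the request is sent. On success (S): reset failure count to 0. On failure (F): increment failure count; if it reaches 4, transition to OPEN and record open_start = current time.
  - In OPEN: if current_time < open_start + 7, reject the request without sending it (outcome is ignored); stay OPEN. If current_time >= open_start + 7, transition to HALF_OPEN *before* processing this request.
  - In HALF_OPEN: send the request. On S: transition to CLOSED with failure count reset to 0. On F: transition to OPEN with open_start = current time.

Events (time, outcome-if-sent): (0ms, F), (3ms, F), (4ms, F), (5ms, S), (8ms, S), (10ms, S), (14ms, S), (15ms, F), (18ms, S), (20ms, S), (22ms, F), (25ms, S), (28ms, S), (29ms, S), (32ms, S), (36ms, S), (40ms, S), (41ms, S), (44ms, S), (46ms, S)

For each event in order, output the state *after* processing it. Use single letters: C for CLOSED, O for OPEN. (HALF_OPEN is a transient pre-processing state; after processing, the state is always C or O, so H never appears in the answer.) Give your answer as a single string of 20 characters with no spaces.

Answer: CCCCCCCCCCCCCCCCCCCC

Derivation:
State after each event:
  event#1 t=0ms outcome=F: state=CLOSED
  event#2 t=3ms outcome=F: state=CLOSED
  event#3 t=4ms outcome=F: state=CLOSED
  event#4 t=5ms outcome=S: state=CLOSED
  event#5 t=8ms outcome=S: state=CLOSED
  event#6 t=10ms outcome=S: state=CLOSED
  event#7 t=14ms outcome=S: state=CLOSED
  event#8 t=15ms outcome=F: state=CLOSED
  event#9 t=18ms outcome=S: state=CLOSED
  event#10 t=20ms outcome=S: state=CLOSED
  event#11 t=22ms outcome=F: state=CLOSED
  event#12 t=25ms outcome=S: state=CLOSED
  event#13 t=28ms outcome=S: state=CLOSED
  event#14 t=29ms outcome=S: state=CLOSED
  event#15 t=32ms outcome=S: state=CLOSED
  event#16 t=36ms outcome=S: state=CLOSED
  event#17 t=40ms outcome=S: state=CLOSED
  event#18 t=41ms outcome=S: state=CLOSED
  event#19 t=44ms outcome=S: state=CLOSED
  event#20 t=46ms outcome=S: state=CLOSED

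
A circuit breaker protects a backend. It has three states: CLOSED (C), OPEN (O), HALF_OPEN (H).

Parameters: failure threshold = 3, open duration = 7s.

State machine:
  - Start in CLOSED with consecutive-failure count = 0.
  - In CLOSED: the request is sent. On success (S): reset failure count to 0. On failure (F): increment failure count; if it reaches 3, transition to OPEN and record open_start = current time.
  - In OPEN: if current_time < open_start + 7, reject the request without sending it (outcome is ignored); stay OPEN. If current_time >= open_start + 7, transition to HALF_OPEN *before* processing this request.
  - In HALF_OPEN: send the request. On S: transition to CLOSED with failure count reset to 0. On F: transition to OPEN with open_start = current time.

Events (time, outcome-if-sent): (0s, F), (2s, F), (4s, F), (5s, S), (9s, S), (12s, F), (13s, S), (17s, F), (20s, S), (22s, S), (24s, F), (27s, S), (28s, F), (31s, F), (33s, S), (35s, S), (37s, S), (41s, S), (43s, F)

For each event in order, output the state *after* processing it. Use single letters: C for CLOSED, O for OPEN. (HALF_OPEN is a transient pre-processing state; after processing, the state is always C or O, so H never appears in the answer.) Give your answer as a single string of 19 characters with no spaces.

Answer: CCOOOOOOCCCCCCCCCCC

Derivation:
State after each event:
  event#1 t=0s outcome=F: state=CLOSED
  event#2 t=2s outcome=F: state=CLOSED
  event#3 t=4s outcome=F: state=OPEN
  event#4 t=5s outcome=S: state=OPEN
  event#5 t=9s outcome=S: state=OPEN
  event#6 t=12s outcome=F: state=OPEN
  event#7 t=13s outcome=S: state=OPEN
  event#8 t=17s outcome=F: state=OPEN
  event#9 t=20s outcome=S: state=CLOSED
  event#10 t=22s outcome=S: state=CLOSED
  event#11 t=24s outcome=F: state=CLOSED
  event#12 t=27s outcome=S: state=CLOSED
  event#13 t=28s outcome=F: state=CLOSED
  event#14 t=31s outcome=F: state=CLOSED
  event#15 t=33s outcome=S: state=CLOSED
  event#16 t=35s outcome=S: state=CLOSED
  event#17 t=37s outcome=S: state=CLOSED
  event#18 t=41s outcome=S: state=CLOSED
  event#19 t=43s outcome=F: state=CLOSED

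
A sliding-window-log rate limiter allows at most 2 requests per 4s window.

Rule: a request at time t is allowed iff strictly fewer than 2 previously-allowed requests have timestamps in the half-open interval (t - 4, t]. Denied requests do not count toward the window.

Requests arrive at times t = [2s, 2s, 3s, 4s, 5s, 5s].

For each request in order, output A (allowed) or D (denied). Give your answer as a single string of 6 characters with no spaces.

Tracking allowed requests in the window:
  req#1 t=2s: ALLOW
  req#2 t=2s: ALLOW
  req#3 t=3s: DENY
  req#4 t=4s: DENY
  req#5 t=5s: DENY
  req#6 t=5s: DENY

Answer: AADDDD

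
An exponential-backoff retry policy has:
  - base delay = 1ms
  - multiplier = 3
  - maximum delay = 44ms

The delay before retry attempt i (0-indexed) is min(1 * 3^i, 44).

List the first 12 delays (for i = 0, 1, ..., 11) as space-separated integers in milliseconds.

Answer: 1 3 9 27 44 44 44 44 44 44 44 44

Derivation:
Computing each delay:
  i=0: min(1*3^0, 44) = 1
  i=1: min(1*3^1, 44) = 3
  i=2: min(1*3^2, 44) = 9
  i=3: min(1*3^3, 44) = 27
  i=4: min(1*3^4, 44) = 44
  i=5: min(1*3^5, 44) = 44
  i=6: min(1*3^6, 44) = 44
  i=7: min(1*3^7, 44) = 44
  i=8: min(1*3^8, 44) = 44
  i=9: min(1*3^9, 44) = 44
  i=10: min(1*3^10, 44) = 44
  i=11: min(1*3^11, 44) = 44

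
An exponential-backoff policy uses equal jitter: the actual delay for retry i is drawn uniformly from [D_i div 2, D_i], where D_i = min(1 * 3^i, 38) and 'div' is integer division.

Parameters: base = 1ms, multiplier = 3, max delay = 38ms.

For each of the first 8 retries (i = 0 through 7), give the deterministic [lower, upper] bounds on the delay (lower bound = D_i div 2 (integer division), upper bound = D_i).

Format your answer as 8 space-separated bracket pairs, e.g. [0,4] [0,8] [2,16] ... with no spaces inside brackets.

Answer: [0,1] [1,3] [4,9] [13,27] [19,38] [19,38] [19,38] [19,38]

Derivation:
Computing bounds per retry:
  i=0: D_i=min(1*3^0,38)=1, bounds=[0,1]
  i=1: D_i=min(1*3^1,38)=3, bounds=[1,3]
  i=2: D_i=min(1*3^2,38)=9, bounds=[4,9]
  i=3: D_i=min(1*3^3,38)=27, bounds=[13,27]
  i=4: D_i=min(1*3^4,38)=38, bounds=[19,38]
  i=5: D_i=min(1*3^5,38)=38, bounds=[19,38]
  i=6: D_i=min(1*3^6,38)=38, bounds=[19,38]
  i=7: D_i=min(1*3^7,38)=38, bounds=[19,38]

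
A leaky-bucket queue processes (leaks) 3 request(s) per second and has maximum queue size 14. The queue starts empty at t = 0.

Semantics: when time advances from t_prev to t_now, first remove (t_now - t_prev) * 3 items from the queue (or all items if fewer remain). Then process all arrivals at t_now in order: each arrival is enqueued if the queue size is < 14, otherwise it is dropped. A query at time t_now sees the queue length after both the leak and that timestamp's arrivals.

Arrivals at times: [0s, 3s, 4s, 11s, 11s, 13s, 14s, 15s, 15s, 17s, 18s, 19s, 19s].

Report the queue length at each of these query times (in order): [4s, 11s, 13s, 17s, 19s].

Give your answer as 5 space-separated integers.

Answer: 1 2 1 1 2

Derivation:
Queue lengths at query times:
  query t=4s: backlog = 1
  query t=11s: backlog = 2
  query t=13s: backlog = 1
  query t=17s: backlog = 1
  query t=19s: backlog = 2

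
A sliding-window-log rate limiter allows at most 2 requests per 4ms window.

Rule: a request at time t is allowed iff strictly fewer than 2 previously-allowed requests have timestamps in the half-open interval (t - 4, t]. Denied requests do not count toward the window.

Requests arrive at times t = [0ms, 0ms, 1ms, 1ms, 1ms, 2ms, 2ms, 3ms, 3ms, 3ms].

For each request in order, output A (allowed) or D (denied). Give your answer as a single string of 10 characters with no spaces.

Answer: AADDDDDDDD

Derivation:
Tracking allowed requests in the window:
  req#1 t=0ms: ALLOW
  req#2 t=0ms: ALLOW
  req#3 t=1ms: DENY
  req#4 t=1ms: DENY
  req#5 t=1ms: DENY
  req#6 t=2ms: DENY
  req#7 t=2ms: DENY
  req#8 t=3ms: DENY
  req#9 t=3ms: DENY
  req#10 t=3ms: DENY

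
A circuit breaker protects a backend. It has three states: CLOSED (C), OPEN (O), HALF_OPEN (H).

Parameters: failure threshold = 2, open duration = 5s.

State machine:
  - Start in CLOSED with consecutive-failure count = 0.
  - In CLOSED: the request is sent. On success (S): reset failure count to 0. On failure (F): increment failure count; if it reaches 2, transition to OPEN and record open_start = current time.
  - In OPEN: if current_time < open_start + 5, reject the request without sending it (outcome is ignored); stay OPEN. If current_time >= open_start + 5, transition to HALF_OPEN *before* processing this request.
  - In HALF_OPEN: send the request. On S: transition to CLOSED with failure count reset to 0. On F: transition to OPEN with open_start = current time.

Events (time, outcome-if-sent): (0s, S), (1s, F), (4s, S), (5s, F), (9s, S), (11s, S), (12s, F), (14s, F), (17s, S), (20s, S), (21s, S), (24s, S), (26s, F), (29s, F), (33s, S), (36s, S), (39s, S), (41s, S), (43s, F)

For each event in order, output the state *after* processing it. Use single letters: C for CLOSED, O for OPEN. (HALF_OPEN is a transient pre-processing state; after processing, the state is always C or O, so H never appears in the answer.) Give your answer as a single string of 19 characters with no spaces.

State after each event:
  event#1 t=0s outcome=S: state=CLOSED
  event#2 t=1s outcome=F: state=CLOSED
  event#3 t=4s outcome=S: state=CLOSED
  event#4 t=5s outcome=F: state=CLOSED
  event#5 t=9s outcome=S: state=CLOSED
  event#6 t=11s outcome=S: state=CLOSED
  event#7 t=12s outcome=F: state=CLOSED
  event#8 t=14s outcome=F: state=OPEN
  event#9 t=17s outcome=S: state=OPEN
  event#10 t=20s outcome=S: state=CLOSED
  event#11 t=21s outcome=S: state=CLOSED
  event#12 t=24s outcome=S: state=CLOSED
  event#13 t=26s outcome=F: state=CLOSED
  event#14 t=29s outcome=F: state=OPEN
  event#15 t=33s outcome=S: state=OPEN
  event#16 t=36s outcome=S: state=CLOSED
  event#17 t=39s outcome=S: state=CLOSED
  event#18 t=41s outcome=S: state=CLOSED
  event#19 t=43s outcome=F: state=CLOSED

Answer: CCCCCCCOOCCCCOOCCCC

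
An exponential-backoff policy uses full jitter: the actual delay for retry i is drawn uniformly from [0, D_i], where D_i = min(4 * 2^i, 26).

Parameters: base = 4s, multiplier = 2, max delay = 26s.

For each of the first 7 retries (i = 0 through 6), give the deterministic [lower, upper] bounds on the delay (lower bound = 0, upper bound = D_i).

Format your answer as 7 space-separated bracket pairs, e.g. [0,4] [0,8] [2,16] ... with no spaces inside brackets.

Computing bounds per retry:
  i=0: D_i=min(4*2^0,26)=4, bounds=[0,4]
  i=1: D_i=min(4*2^1,26)=8, bounds=[0,8]
  i=2: D_i=min(4*2^2,26)=16, bounds=[0,16]
  i=3: D_i=min(4*2^3,26)=26, bounds=[0,26]
  i=4: D_i=min(4*2^4,26)=26, bounds=[0,26]
  i=5: D_i=min(4*2^5,26)=26, bounds=[0,26]
  i=6: D_i=min(4*2^6,26)=26, bounds=[0,26]

Answer: [0,4] [0,8] [0,16] [0,26] [0,26] [0,26] [0,26]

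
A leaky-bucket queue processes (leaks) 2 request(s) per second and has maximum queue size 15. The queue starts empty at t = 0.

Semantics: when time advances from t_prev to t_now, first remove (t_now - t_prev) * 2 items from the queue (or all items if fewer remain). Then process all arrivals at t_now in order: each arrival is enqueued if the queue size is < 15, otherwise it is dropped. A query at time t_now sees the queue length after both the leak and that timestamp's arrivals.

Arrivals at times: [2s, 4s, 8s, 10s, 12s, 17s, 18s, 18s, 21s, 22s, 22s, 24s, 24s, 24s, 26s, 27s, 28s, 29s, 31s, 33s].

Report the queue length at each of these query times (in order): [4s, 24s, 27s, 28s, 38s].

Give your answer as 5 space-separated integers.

Answer: 1 3 1 1 0

Derivation:
Queue lengths at query times:
  query t=4s: backlog = 1
  query t=24s: backlog = 3
  query t=27s: backlog = 1
  query t=28s: backlog = 1
  query t=38s: backlog = 0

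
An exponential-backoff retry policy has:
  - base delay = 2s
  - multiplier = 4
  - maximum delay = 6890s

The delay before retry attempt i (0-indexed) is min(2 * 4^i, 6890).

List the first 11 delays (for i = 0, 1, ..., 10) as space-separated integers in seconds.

Answer: 2 8 32 128 512 2048 6890 6890 6890 6890 6890

Derivation:
Computing each delay:
  i=0: min(2*4^0, 6890) = 2
  i=1: min(2*4^1, 6890) = 8
  i=2: min(2*4^2, 6890) = 32
  i=3: min(2*4^3, 6890) = 128
  i=4: min(2*4^4, 6890) = 512
  i=5: min(2*4^5, 6890) = 2048
  i=6: min(2*4^6, 6890) = 6890
  i=7: min(2*4^7, 6890) = 6890
  i=8: min(2*4^8, 6890) = 6890
  i=9: min(2*4^9, 6890) = 6890
  i=10: min(2*4^10, 6890) = 6890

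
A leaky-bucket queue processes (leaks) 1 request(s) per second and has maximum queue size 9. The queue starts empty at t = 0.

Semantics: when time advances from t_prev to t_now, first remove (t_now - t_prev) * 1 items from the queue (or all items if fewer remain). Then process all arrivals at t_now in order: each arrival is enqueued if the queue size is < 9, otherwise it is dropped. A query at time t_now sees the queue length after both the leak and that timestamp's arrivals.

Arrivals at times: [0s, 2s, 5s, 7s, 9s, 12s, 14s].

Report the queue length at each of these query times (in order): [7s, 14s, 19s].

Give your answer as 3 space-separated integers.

Queue lengths at query times:
  query t=7s: backlog = 1
  query t=14s: backlog = 1
  query t=19s: backlog = 0

Answer: 1 1 0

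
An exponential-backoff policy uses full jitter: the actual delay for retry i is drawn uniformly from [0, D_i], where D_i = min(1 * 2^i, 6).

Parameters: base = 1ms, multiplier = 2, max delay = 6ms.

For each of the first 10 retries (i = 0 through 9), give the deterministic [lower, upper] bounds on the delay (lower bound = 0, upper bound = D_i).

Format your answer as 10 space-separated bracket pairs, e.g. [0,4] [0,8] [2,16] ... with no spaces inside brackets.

Answer: [0,1] [0,2] [0,4] [0,6] [0,6] [0,6] [0,6] [0,6] [0,6] [0,6]

Derivation:
Computing bounds per retry:
  i=0: D_i=min(1*2^0,6)=1, bounds=[0,1]
  i=1: D_i=min(1*2^1,6)=2, bounds=[0,2]
  i=2: D_i=min(1*2^2,6)=4, bounds=[0,4]
  i=3: D_i=min(1*2^3,6)=6, bounds=[0,6]
  i=4: D_i=min(1*2^4,6)=6, bounds=[0,6]
  i=5: D_i=min(1*2^5,6)=6, bounds=[0,6]
  i=6: D_i=min(1*2^6,6)=6, bounds=[0,6]
  i=7: D_i=min(1*2^7,6)=6, bounds=[0,6]
  i=8: D_i=min(1*2^8,6)=6, bounds=[0,6]
  i=9: D_i=min(1*2^9,6)=6, bounds=[0,6]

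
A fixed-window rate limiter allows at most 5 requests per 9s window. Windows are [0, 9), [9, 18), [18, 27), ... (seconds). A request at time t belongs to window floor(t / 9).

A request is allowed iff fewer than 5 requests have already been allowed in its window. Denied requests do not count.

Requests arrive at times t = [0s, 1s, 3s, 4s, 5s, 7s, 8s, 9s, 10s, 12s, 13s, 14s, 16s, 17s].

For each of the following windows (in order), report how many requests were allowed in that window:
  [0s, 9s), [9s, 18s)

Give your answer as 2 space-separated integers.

Processing requests:
  req#1 t=0s (window 0): ALLOW
  req#2 t=1s (window 0): ALLOW
  req#3 t=3s (window 0): ALLOW
  req#4 t=4s (window 0): ALLOW
  req#5 t=5s (window 0): ALLOW
  req#6 t=7s (window 0): DENY
  req#7 t=8s (window 0): DENY
  req#8 t=9s (window 1): ALLOW
  req#9 t=10s (window 1): ALLOW
  req#10 t=12s (window 1): ALLOW
  req#11 t=13s (window 1): ALLOW
  req#12 t=14s (window 1): ALLOW
  req#13 t=16s (window 1): DENY
  req#14 t=17s (window 1): DENY

Allowed counts by window: 5 5

Answer: 5 5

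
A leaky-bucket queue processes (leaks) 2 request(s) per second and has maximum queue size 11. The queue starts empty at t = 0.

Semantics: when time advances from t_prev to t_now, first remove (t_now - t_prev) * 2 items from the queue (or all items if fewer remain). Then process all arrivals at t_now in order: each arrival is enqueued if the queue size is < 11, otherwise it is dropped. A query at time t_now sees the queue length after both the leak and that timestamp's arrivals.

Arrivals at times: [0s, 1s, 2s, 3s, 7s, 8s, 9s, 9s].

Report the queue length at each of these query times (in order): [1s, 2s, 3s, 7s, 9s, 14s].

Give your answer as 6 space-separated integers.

Queue lengths at query times:
  query t=1s: backlog = 1
  query t=2s: backlog = 1
  query t=3s: backlog = 1
  query t=7s: backlog = 1
  query t=9s: backlog = 2
  query t=14s: backlog = 0

Answer: 1 1 1 1 2 0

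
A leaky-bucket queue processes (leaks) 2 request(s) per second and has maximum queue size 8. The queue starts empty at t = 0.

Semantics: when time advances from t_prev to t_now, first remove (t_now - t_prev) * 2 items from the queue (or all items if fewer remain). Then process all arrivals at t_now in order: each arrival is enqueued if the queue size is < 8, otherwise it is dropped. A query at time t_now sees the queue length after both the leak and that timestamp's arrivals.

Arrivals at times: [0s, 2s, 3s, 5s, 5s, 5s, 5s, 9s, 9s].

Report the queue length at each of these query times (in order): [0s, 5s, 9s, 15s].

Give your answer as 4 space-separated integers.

Queue lengths at query times:
  query t=0s: backlog = 1
  query t=5s: backlog = 4
  query t=9s: backlog = 2
  query t=15s: backlog = 0

Answer: 1 4 2 0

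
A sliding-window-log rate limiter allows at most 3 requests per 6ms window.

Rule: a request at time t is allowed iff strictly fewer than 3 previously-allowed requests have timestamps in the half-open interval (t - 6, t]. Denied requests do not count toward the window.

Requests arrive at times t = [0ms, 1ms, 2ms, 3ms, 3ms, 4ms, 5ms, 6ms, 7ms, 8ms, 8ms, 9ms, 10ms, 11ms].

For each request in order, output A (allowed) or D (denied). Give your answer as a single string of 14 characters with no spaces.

Tracking allowed requests in the window:
  req#1 t=0ms: ALLOW
  req#2 t=1ms: ALLOW
  req#3 t=2ms: ALLOW
  req#4 t=3ms: DENY
  req#5 t=3ms: DENY
  req#6 t=4ms: DENY
  req#7 t=5ms: DENY
  req#8 t=6ms: ALLOW
  req#9 t=7ms: ALLOW
  req#10 t=8ms: ALLOW
  req#11 t=8ms: DENY
  req#12 t=9ms: DENY
  req#13 t=10ms: DENY
  req#14 t=11ms: DENY

Answer: AAADDDDAAADDDD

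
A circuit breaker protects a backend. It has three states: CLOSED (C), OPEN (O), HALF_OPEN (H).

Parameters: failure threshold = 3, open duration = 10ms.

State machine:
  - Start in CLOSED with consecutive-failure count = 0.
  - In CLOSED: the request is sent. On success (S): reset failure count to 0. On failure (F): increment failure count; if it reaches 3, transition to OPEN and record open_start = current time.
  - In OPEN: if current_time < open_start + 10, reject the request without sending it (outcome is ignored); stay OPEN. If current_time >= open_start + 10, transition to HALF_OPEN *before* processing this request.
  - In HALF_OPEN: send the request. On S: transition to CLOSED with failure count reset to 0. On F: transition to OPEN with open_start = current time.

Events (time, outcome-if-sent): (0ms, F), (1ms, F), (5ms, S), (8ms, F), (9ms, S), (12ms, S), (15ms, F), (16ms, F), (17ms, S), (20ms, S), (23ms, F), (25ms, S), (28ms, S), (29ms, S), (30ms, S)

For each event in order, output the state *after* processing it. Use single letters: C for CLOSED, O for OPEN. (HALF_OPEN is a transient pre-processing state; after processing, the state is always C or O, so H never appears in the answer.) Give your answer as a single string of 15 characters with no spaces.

Answer: CCCCCCCCCCCCCCC

Derivation:
State after each event:
  event#1 t=0ms outcome=F: state=CLOSED
  event#2 t=1ms outcome=F: state=CLOSED
  event#3 t=5ms outcome=S: state=CLOSED
  event#4 t=8ms outcome=F: state=CLOSED
  event#5 t=9ms outcome=S: state=CLOSED
  event#6 t=12ms outcome=S: state=CLOSED
  event#7 t=15ms outcome=F: state=CLOSED
  event#8 t=16ms outcome=F: state=CLOSED
  event#9 t=17ms outcome=S: state=CLOSED
  event#10 t=20ms outcome=S: state=CLOSED
  event#11 t=23ms outcome=F: state=CLOSED
  event#12 t=25ms outcome=S: state=CLOSED
  event#13 t=28ms outcome=S: state=CLOSED
  event#14 t=29ms outcome=S: state=CLOSED
  event#15 t=30ms outcome=S: state=CLOSED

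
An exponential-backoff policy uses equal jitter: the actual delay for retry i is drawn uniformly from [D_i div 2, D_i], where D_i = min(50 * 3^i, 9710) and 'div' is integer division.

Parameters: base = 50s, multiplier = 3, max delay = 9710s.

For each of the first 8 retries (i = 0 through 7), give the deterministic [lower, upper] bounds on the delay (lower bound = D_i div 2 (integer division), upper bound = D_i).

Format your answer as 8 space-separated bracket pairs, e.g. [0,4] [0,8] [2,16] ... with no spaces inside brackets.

Computing bounds per retry:
  i=0: D_i=min(50*3^0,9710)=50, bounds=[25,50]
  i=1: D_i=min(50*3^1,9710)=150, bounds=[75,150]
  i=2: D_i=min(50*3^2,9710)=450, bounds=[225,450]
  i=3: D_i=min(50*3^3,9710)=1350, bounds=[675,1350]
  i=4: D_i=min(50*3^4,9710)=4050, bounds=[2025,4050]
  i=5: D_i=min(50*3^5,9710)=9710, bounds=[4855,9710]
  i=6: D_i=min(50*3^6,9710)=9710, bounds=[4855,9710]
  i=7: D_i=min(50*3^7,9710)=9710, bounds=[4855,9710]

Answer: [25,50] [75,150] [225,450] [675,1350] [2025,4050] [4855,9710] [4855,9710] [4855,9710]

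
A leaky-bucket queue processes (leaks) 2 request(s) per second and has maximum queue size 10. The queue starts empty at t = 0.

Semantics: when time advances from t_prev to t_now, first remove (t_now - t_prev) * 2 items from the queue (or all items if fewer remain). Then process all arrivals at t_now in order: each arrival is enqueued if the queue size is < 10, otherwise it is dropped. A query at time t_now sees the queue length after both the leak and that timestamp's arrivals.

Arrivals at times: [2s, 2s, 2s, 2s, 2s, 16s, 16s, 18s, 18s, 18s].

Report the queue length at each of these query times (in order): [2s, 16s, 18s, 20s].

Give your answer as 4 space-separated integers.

Queue lengths at query times:
  query t=2s: backlog = 5
  query t=16s: backlog = 2
  query t=18s: backlog = 3
  query t=20s: backlog = 0

Answer: 5 2 3 0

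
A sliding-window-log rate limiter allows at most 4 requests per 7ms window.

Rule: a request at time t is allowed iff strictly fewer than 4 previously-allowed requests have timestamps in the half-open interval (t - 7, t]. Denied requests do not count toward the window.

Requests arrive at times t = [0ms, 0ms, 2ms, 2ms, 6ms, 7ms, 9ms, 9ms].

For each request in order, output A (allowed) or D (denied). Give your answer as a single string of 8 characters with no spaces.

Answer: AAAADAAA

Derivation:
Tracking allowed requests in the window:
  req#1 t=0ms: ALLOW
  req#2 t=0ms: ALLOW
  req#3 t=2ms: ALLOW
  req#4 t=2ms: ALLOW
  req#5 t=6ms: DENY
  req#6 t=7ms: ALLOW
  req#7 t=9ms: ALLOW
  req#8 t=9ms: ALLOW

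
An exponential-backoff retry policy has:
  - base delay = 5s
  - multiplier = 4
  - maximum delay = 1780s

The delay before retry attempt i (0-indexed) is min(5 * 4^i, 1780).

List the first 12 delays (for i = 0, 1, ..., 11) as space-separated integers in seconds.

Computing each delay:
  i=0: min(5*4^0, 1780) = 5
  i=1: min(5*4^1, 1780) = 20
  i=2: min(5*4^2, 1780) = 80
  i=3: min(5*4^3, 1780) = 320
  i=4: min(5*4^4, 1780) = 1280
  i=5: min(5*4^5, 1780) = 1780
  i=6: min(5*4^6, 1780) = 1780
  i=7: min(5*4^7, 1780) = 1780
  i=8: min(5*4^8, 1780) = 1780
  i=9: min(5*4^9, 1780) = 1780
  i=10: min(5*4^10, 1780) = 1780
  i=11: min(5*4^11, 1780) = 1780

Answer: 5 20 80 320 1280 1780 1780 1780 1780 1780 1780 1780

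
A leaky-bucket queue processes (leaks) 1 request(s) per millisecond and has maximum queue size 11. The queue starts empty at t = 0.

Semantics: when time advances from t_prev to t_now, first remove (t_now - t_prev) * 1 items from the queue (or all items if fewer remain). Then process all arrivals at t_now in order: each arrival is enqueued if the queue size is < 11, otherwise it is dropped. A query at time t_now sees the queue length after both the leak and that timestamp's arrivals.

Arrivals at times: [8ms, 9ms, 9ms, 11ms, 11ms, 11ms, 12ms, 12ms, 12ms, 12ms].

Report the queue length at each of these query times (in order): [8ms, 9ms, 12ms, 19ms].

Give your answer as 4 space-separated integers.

Answer: 1 2 6 0

Derivation:
Queue lengths at query times:
  query t=8ms: backlog = 1
  query t=9ms: backlog = 2
  query t=12ms: backlog = 6
  query t=19ms: backlog = 0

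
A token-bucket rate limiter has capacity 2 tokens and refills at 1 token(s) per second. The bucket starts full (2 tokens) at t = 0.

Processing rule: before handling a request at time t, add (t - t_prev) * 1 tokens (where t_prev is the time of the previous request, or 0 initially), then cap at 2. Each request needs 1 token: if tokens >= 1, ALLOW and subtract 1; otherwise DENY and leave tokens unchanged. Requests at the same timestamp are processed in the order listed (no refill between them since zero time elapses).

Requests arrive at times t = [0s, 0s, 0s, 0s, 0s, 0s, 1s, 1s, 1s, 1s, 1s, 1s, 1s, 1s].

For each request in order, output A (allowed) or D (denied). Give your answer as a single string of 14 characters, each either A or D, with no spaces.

Simulating step by step:
  req#1 t=0s: ALLOW
  req#2 t=0s: ALLOW
  req#3 t=0s: DENY
  req#4 t=0s: DENY
  req#5 t=0s: DENY
  req#6 t=0s: DENY
  req#7 t=1s: ALLOW
  req#8 t=1s: DENY
  req#9 t=1s: DENY
  req#10 t=1s: DENY
  req#11 t=1s: DENY
  req#12 t=1s: DENY
  req#13 t=1s: DENY
  req#14 t=1s: DENY

Answer: AADDDDADDDDDDD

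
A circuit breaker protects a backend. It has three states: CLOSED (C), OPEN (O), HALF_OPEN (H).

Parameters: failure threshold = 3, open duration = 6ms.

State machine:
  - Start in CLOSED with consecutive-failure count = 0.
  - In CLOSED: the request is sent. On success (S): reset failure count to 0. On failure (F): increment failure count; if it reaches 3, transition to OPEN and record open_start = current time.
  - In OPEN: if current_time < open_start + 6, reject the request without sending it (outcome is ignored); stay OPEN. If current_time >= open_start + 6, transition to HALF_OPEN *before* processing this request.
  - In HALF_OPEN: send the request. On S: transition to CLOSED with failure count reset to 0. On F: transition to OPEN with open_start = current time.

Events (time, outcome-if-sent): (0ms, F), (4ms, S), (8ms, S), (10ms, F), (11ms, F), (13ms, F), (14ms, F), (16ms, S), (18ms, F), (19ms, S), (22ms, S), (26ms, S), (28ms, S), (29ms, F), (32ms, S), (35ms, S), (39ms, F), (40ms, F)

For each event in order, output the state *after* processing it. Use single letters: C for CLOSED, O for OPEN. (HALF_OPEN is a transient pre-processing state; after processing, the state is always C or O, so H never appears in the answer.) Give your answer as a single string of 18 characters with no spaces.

Answer: CCCCCOOOOCCCCCCCCC

Derivation:
State after each event:
  event#1 t=0ms outcome=F: state=CLOSED
  event#2 t=4ms outcome=S: state=CLOSED
  event#3 t=8ms outcome=S: state=CLOSED
  event#4 t=10ms outcome=F: state=CLOSED
  event#5 t=11ms outcome=F: state=CLOSED
  event#6 t=13ms outcome=F: state=OPEN
  event#7 t=14ms outcome=F: state=OPEN
  event#8 t=16ms outcome=S: state=OPEN
  event#9 t=18ms outcome=F: state=OPEN
  event#10 t=19ms outcome=S: state=CLOSED
  event#11 t=22ms outcome=S: state=CLOSED
  event#12 t=26ms outcome=S: state=CLOSED
  event#13 t=28ms outcome=S: state=CLOSED
  event#14 t=29ms outcome=F: state=CLOSED
  event#15 t=32ms outcome=S: state=CLOSED
  event#16 t=35ms outcome=S: state=CLOSED
  event#17 t=39ms outcome=F: state=CLOSED
  event#18 t=40ms outcome=F: state=CLOSED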